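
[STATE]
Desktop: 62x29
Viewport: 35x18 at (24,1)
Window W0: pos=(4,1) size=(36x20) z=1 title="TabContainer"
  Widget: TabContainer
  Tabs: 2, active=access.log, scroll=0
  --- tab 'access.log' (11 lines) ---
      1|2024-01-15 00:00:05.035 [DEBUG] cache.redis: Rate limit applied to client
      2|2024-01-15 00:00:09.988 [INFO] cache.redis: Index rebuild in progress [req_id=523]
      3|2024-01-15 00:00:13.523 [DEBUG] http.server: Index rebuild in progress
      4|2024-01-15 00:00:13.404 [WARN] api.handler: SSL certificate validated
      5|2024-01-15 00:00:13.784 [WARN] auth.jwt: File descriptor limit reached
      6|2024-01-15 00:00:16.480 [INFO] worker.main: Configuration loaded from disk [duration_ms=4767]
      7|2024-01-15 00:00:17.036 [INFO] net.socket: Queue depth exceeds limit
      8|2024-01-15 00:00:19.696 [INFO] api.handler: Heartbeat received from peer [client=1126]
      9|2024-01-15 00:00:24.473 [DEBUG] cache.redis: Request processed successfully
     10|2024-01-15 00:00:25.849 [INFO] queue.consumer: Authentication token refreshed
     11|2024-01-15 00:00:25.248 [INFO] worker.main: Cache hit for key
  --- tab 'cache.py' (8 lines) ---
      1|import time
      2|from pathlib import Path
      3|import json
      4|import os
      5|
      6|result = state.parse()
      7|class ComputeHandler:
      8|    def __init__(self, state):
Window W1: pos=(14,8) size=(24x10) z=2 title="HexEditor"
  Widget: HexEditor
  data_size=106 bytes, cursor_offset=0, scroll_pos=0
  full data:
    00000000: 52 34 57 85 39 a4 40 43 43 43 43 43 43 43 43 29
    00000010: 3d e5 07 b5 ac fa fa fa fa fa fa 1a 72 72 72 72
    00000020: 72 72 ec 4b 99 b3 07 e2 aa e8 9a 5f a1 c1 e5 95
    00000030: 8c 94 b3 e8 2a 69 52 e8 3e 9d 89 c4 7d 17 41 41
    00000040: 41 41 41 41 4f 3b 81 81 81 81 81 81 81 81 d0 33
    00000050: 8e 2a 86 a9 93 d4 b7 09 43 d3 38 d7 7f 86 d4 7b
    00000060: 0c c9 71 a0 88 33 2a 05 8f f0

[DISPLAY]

━━━━━━━━━━━━━━━┓                   
               ┃                   
───────────────┨                   
.py            ┃                   
───────────────┃                   
.035 [DEBUG] ca┃                   
.988 [INFO] cac┃                   
━━━━━━━━━━━━━┓t┃                   
r            ┃i┃                   
─────────────┨t┃                   
 52 34 57 85 ┃r┃                   
 3d e5 07 b5 ┃t┃                   
 72 72 ec 4b ┃i┃                   
 8c 94 b3 e8 ┃a┃                   
 41 41 41 41 ┃e┃                   
 8e 2a 86 a9 ┃r┃                   
━━━━━━━━━━━━━┛ ┃                   
               ┃                   


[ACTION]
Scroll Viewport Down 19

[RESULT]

 52 34 57 85 ┃r┃                   
 3d e5 07 b5 ┃t┃                   
 72 72 ec 4b ┃i┃                   
 8c 94 b3 e8 ┃a┃                   
 41 41 41 41 ┃e┃                   
 8e 2a 86 a9 ┃r┃                   
━━━━━━━━━━━━━┛ ┃                   
               ┃                   
               ┃                   
━━━━━━━━━━━━━━━┛                   
                                   
                                   
                                   
                                   
                                   
                                   
                                   
                                   


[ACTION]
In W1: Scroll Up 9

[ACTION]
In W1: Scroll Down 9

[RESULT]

 0c c9 71 a0 ┃r┃                   
             ┃t┃                   
             ┃i┃                   
             ┃a┃                   
             ┃e┃                   
             ┃r┃                   
━━━━━━━━━━━━━┛ ┃                   
               ┃                   
               ┃                   
━━━━━━━━━━━━━━━┛                   
                                   
                                   
                                   
                                   
                                   
                                   
                                   
                                   


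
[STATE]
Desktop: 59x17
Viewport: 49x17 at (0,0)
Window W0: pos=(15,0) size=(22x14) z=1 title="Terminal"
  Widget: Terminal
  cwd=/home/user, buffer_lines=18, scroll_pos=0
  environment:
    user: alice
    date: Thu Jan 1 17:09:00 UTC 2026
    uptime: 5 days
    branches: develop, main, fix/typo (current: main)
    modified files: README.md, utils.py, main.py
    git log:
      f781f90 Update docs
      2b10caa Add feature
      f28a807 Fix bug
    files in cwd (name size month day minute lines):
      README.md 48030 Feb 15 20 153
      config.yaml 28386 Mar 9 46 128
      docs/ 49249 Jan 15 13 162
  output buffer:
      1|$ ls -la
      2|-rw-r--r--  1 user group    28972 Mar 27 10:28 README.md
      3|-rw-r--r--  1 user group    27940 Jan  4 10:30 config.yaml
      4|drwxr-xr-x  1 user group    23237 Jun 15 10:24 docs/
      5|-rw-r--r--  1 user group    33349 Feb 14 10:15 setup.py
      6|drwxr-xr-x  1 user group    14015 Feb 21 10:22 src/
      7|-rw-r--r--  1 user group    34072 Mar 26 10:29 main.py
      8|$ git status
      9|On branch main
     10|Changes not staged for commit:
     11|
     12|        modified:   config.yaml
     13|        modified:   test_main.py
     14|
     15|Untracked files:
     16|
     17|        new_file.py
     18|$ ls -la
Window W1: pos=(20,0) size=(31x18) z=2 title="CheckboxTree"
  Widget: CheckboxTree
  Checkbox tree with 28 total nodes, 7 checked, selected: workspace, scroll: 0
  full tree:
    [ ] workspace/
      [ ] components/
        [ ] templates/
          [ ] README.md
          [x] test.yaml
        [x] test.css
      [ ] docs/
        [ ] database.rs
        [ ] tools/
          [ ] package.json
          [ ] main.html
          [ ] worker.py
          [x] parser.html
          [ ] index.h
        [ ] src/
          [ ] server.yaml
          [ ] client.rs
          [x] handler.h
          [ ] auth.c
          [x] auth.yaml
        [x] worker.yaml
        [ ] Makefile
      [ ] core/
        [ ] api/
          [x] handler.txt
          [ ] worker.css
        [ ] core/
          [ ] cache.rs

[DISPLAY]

               ┏━━━━┏━━━━━━━━━━━━━━━━━━━━━━━━━━━━
               ┃ Ter┃ CheckboxTree               
               ┠────┠────────────────────────────
               ┃$ ls┃>[-] workspace/             
               ┃-rw-┃   [-] components/          
               ┃-rw-┃     [-] templates/         
               ┃drwx┃       [ ] README.md        
               ┃-rw-┃       [x] test.yaml        
               ┃drwx┃     [x] test.css           
               ┃-rw-┃   [-] docs/                
               ┃$ gi┃     [ ] database.rs        
               ┃On b┃     [-] tools/             
               ┃Chan┃       [ ] package.json     
               ┗━━━━┃       [ ] main.html        
                    ┃       [ ] worker.py        
                    ┃       [x] parser.html      
                    ┃       [ ] index.h          


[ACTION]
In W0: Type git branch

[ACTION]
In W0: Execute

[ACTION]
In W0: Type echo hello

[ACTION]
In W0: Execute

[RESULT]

               ┏━━━━┏━━━━━━━━━━━━━━━━━━━━━━━━━━━━
               ┃ Ter┃ CheckboxTree               
               ┠────┠────────────────────────────
               ┃    ┃>[-] workspace/             
               ┃    ┃   [-] components/          
               ┃$ ls┃     [-] templates/         
               ┃$ gi┃       [ ] README.md        
               ┃  de┃       [x] test.yaml        
               ┃* ma┃     [x] test.css           
               ┃  fi┃   [-] docs/                
               ┃$ ec┃     [ ] database.rs        
               ┃hell┃     [-] tools/             
               ┃$ █ ┃       [ ] package.json     
               ┗━━━━┃       [ ] main.html        
                    ┃       [ ] worker.py        
                    ┃       [x] parser.html      
                    ┃       [ ] index.h          


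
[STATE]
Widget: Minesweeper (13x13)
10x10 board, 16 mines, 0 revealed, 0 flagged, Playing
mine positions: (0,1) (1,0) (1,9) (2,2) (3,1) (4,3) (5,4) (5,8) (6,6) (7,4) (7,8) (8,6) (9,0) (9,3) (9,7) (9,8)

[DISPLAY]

■■■■■■■■■■   
■■■■■■■■■■   
■■■■■■■■■■   
■■■■■■■■■■   
■■■■■■■■■■   
■■■■■■■■■■   
■■■■■■■■■■   
■■■■■■■■■■   
■■■■■■■■■■   
■■■■■■■■■■   
             
             
             


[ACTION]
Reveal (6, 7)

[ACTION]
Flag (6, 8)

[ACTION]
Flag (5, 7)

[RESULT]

■■■■■■■■■■   
■■■■■■■■■■   
■■■■■■■■■■   
■■■■■■■■■■   
■■■■■■■■■■   
■■■■■■■⚑■■   
■■■■■■■3⚑■   
■■■■■■■■■■   
■■■■■■■■■■   
■■■■■■■■■■   
             
             
             


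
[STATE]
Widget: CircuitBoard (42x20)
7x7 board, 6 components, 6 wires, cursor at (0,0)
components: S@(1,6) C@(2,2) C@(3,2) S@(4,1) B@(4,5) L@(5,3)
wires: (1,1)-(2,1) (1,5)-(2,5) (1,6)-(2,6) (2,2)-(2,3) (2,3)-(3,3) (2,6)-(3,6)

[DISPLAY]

   0 1 2 3 4 5 6                          
0  [.]                                    
                                          
1       ·               ·   S             
        │               │   │             
2       ·   C ─ ·       ·   ·             
                │           │             
3           C   ·           ·             
                                          
4       S               B                 
                                          
5               L                         
                                          
6                                         
Cursor: (0,0)                             
                                          
                                          
                                          
                                          
                                          


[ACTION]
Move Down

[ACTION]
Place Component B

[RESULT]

   0 1 2 3 4 5 6                          
0                                         
                                          
1  [B]  ·               ·   S             
        │               │   │             
2       ·   C ─ ·       ·   ·             
                │           │             
3           C   ·           ·             
                                          
4       S               B                 
                                          
5               L                         
                                          
6                                         
Cursor: (1,0)                             
                                          
                                          
                                          
                                          
                                          


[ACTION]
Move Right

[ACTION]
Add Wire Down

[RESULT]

   0 1 2 3 4 5 6                          
0                                         
                                          
1   B  [.]              ·   S             
        │               │   │             
2       ·   C ─ ·       ·   ·             
                │           │             
3           C   ·           ·             
                                          
4       S               B                 
                                          
5               L                         
                                          
6                                         
Cursor: (1,1)                             
                                          
                                          
                                          
                                          
                                          


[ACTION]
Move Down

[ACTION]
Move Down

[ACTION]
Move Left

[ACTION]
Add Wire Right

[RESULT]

   0 1 2 3 4 5 6                          
0                                         
                                          
1   B   ·               ·   S             
        │               │   │             
2       ·   C ─ ·       ·   ·             
                │           │             
3  [.]─ ·   C   ·           ·             
                                          
4       S               B                 
                                          
5               L                         
                                          
6                                         
Cursor: (3,0)                             
                                          
                                          
                                          
                                          
                                          


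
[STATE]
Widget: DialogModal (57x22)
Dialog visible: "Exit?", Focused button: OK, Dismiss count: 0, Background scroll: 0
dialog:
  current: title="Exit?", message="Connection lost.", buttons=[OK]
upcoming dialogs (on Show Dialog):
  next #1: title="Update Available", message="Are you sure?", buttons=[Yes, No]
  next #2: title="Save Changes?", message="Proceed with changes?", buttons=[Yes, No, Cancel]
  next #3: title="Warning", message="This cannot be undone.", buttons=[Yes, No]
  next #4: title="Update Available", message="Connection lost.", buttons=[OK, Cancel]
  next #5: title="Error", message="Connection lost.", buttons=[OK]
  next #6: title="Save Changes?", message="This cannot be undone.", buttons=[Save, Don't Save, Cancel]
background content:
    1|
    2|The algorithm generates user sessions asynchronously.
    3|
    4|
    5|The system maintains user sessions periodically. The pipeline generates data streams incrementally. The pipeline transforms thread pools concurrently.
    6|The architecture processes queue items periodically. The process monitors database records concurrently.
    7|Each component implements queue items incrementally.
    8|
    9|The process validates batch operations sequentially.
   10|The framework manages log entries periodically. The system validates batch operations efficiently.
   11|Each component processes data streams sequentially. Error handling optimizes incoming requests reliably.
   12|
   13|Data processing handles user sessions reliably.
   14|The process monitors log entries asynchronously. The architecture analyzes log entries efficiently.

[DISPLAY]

                                                         
The algorithm generates user sessions asynchronously.    
                                                         
                                                         
The system maintains user sessions periodically. The pipe
The architecture processes queue items periodically. The 
Each component implements queue items incrementally.     
                                                         
The process valida┌──────────────────┐ sequentially.     
The framework mana│      Exit?       │odically. The syste
Each component pro│ Connection lost. │sequentially. Error
                  │       [OK]       │                   
Data processing ha└──────────────────┘reliably.          
The process monitors log entries asynchronously. The arch
                                                         
                                                         
                                                         
                                                         
                                                         
                                                         
                                                         
                                                         


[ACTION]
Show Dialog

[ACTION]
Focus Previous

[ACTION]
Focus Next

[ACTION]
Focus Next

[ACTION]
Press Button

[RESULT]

                                                         
The algorithm generates user sessions asynchronously.    
                                                         
                                                         
The system maintains user sessions periodically. The pipe
The architecture processes queue items periodically. The 
Each component implements queue items incrementally.     
                                                         
The process validates batch operations sequentially.     
The framework manages log entries periodically. The syste
Each component processes data streams sequentially. Error
                                                         
Data processing handles user sessions reliably.          
The process monitors log entries asynchronously. The arch
                                                         
                                                         
                                                         
                                                         
                                                         
                                                         
                                                         
                                                         


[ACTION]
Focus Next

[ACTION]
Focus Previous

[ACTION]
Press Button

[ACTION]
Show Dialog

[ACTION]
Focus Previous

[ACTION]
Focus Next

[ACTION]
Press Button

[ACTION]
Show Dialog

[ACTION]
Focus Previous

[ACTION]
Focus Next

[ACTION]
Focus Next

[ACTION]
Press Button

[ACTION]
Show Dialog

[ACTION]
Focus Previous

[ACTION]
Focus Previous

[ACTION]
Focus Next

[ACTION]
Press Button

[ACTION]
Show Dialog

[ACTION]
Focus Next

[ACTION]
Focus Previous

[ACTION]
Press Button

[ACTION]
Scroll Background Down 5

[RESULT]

The architecture processes queue items periodically. The 
Each component implements queue items incrementally.     
                                                         
The process validates batch operations sequentially.     
The framework manages log entries periodically. The syste
Each component processes data streams sequentially. Error
                                                         
Data processing handles user sessions reliably.          
The process monitors log entries asynchronously. The arch
                                                         
                                                         
                                                         
                                                         
                                                         
                                                         
                                                         
                                                         
                                                         
                                                         
                                                         
                                                         
                                                         


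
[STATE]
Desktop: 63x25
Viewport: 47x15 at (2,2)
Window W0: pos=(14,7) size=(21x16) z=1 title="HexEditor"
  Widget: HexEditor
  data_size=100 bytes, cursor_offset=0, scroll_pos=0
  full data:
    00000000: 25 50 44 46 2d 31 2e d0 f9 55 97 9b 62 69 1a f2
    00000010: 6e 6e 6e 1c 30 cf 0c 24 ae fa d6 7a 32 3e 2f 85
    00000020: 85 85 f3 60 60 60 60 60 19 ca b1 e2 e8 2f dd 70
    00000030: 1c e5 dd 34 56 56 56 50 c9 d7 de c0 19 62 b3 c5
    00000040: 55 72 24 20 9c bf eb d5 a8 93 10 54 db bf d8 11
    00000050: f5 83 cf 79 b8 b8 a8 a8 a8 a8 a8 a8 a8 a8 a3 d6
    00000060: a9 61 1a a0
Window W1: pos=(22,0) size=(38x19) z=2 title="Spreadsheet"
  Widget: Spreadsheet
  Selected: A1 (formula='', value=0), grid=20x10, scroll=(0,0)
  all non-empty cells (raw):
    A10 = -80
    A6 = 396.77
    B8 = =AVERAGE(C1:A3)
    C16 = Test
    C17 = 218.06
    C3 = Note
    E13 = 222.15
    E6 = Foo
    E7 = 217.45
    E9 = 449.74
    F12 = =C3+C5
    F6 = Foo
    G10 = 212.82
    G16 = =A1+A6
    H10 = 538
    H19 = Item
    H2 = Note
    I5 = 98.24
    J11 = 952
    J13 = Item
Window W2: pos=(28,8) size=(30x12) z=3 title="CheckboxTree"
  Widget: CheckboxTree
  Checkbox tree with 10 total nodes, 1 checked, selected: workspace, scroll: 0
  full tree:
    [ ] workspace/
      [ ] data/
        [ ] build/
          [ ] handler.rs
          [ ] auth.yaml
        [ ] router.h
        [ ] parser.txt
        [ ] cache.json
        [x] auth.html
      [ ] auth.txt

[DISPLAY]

                    ┠──────────────────────────
                    ┃A1:                       
                    ┃       A       B       C  
                    ┃--------------------------
                    ┃  1      [0]       0      
            ┏━━━━━━━┃  2        0       0      
            ┃ HexEdi┃  3  ┏━━━━━━━━━━━━━━━━━━━━
            ┠───────┃  4  ┃ CheckboxTree       
            ┃0000000┃  5  ┠────────────────────
            ┃0000001┃  6  ┃>[-] workspace/     
            ┃0000002┃  7  ┃   [-] data/        
            ┃0000003┃  8  ┃     [ ] build/     
            ┃0000004┃  9  ┃       [ ] handler.r
            ┃0000005┃ 10  ┃       [ ] auth.yaml
            ┃0000006┃ 11  ┃     [ ] router.h   


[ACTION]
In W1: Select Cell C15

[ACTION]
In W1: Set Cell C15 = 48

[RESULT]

                    ┠──────────────────────────
                    ┃C15: 48                   
                    ┃       A       B       C  
                    ┃--------------------------
                    ┃  1        0       0      
            ┏━━━━━━━┃  2        0       0      
            ┃ HexEdi┃  3  ┏━━━━━━━━━━━━━━━━━━━━
            ┠───────┃  4  ┃ CheckboxTree       
            ┃0000000┃  5  ┠────────────────────
            ┃0000001┃  6  ┃>[-] workspace/     
            ┃0000002┃  7  ┃   [-] data/        
            ┃0000003┃  8  ┃     [ ] build/     
            ┃0000004┃  9  ┃       [ ] handler.r
            ┃0000005┃ 10  ┃       [ ] auth.yaml
            ┃0000006┃ 11  ┃     [ ] router.h   


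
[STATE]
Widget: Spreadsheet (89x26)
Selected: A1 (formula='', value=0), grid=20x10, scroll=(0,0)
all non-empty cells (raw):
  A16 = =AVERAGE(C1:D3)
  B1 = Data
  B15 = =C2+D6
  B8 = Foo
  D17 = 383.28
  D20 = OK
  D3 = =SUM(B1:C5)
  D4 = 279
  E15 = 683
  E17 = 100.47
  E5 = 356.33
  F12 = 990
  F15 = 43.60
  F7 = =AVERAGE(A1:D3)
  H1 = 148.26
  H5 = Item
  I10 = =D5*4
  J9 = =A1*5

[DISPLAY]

A1:                                                                                      
       A       B       C       D       E       F       G       H       I       J         
-----------------------------------------------------------------------------------------
  1      [0]Data           0       0       0       0       0  148.26       0       0     
  2        0       0       0       0       0       0       0       0       0       0     
  3        0       0       0       0       0       0       0       0       0       0     
  4        0       0       0     279       0       0       0       0       0       0     
  5        0       0       0       0  356.33       0       0Item           0       0     
  6        0       0       0       0       0       0       0       0       0       0     
  7        0       0       0       0       0       0       0       0       0       0     
  8        0Foo            0       0       0       0       0       0       0       0     
  9        0       0       0       0       0       0       0       0       0       0     
 10        0       0       0       0       0       0       0       0       0       0     
 11        0       0       0       0       0       0       0       0       0       0     
 12        0       0       0       0       0     990       0       0       0       0     
 13        0       0       0       0       0       0       0       0       0       0     
 14        0       0       0       0       0       0       0       0       0       0     
 15        0       0       0       0     683   43.60       0       0       0       0     
 16        0       0       0       0       0       0       0       0       0       0     
 17        0       0       0  383.28  100.47       0       0       0       0       0     
 18        0       0       0       0       0       0       0       0       0       0     
 19        0       0       0       0       0       0       0       0       0       0     
 20        0       0       0OK             0       0       0       0       0       0     
                                                                                         
                                                                                         
                                                                                         


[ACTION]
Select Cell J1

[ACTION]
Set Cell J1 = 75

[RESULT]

J1: 75                                                                                   
       A       B       C       D       E       F       G       H       I       J         
-----------------------------------------------------------------------------------------
  1        0Data           0       0       0       0       0  148.26       0    [75]     
  2        0       0       0       0       0       0       0       0       0       0     
  3        0       0       0       0       0       0       0       0       0       0     
  4        0       0       0     279       0       0       0       0       0       0     
  5        0       0       0       0  356.33       0       0Item           0       0     
  6        0       0       0       0       0       0       0       0       0       0     
  7        0       0       0       0       0       0       0       0       0       0     
  8        0Foo            0       0       0       0       0       0       0       0     
  9        0       0       0       0       0       0       0       0       0       0     
 10        0       0       0       0       0       0       0       0       0       0     
 11        0       0       0       0       0       0       0       0       0       0     
 12        0       0       0       0       0     990       0       0       0       0     
 13        0       0       0       0       0       0       0       0       0       0     
 14        0       0       0       0       0       0       0       0       0       0     
 15        0       0       0       0     683   43.60       0       0       0       0     
 16        0       0       0       0       0       0       0       0       0       0     
 17        0       0       0  383.28  100.47       0       0       0       0       0     
 18        0       0       0       0       0       0       0       0       0       0     
 19        0       0       0       0       0       0       0       0       0       0     
 20        0       0       0OK             0       0       0       0       0       0     
                                                                                         
                                                                                         
                                                                                         


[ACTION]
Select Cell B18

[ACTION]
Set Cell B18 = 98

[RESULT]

B18: 98                                                                                  
       A       B       C       D       E       F       G       H       I       J         
-----------------------------------------------------------------------------------------
  1        0Data           0       0       0       0       0  148.26       0      75     
  2        0       0       0       0       0       0       0       0       0       0     
  3        0       0       0       0       0       0       0       0       0       0     
  4        0       0       0     279       0       0       0       0       0       0     
  5        0       0       0       0  356.33       0       0Item           0       0     
  6        0       0       0       0       0       0       0       0       0       0     
  7        0       0       0       0       0       0       0       0       0       0     
  8        0Foo            0       0       0       0       0       0       0       0     
  9        0       0       0       0       0       0       0       0       0       0     
 10        0       0       0       0       0       0       0       0       0       0     
 11        0       0       0       0       0       0       0       0       0       0     
 12        0       0       0       0       0     990       0       0       0       0     
 13        0       0       0       0       0       0       0       0       0       0     
 14        0       0       0       0       0       0       0       0       0       0     
 15        0       0       0       0     683   43.60       0       0       0       0     
 16        0       0       0       0       0       0       0       0       0       0     
 17        0       0       0  383.28  100.47       0       0       0       0       0     
 18        0    [98]       0       0       0       0       0       0       0       0     
 19        0       0       0       0       0       0       0       0       0       0     
 20        0       0       0OK             0       0       0       0       0       0     
                                                                                         
                                                                                         
                                                                                         


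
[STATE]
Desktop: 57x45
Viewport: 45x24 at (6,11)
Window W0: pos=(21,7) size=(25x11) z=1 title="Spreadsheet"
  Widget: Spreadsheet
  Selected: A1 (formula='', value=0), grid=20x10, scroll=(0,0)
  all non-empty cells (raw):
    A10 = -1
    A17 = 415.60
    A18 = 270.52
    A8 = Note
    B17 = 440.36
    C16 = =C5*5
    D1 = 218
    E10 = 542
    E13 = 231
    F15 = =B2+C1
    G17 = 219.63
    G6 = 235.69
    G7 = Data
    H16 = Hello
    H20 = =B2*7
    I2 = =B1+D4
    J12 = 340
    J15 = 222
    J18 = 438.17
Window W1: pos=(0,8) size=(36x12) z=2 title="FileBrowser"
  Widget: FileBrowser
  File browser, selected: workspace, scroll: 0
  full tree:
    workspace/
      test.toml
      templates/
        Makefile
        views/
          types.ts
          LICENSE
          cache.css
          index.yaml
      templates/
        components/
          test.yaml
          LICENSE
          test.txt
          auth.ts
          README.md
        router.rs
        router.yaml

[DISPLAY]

 workspace/                  ┃ B       ┃     
est.toml                     ┃---------┃     
+] templates/                ┃     0   ┃     
+] templates/                ┃     0   ┃     
                             ┃     0   ┃     
                             ┃     0   ┃     
                             ┃━━━━━━━━━┛     
                             ┃               
━━━━━━━━━━━━━━━━━━━━━━━━━━━━━┛               
                                             
                                             
                                             
                                             
                                             
                                             
                                             
                                             
                                             
                                             
                                             
                                             
                                             
                                             
                                             


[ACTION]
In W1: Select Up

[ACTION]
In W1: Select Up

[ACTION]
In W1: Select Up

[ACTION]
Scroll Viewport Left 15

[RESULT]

┃> [-] workspace/                  ┃ B       
┃    test.toml                     ┃---------
┃    [+] templates/                ┃     0   
┃    [+] templates/                ┃     0   
┃                                  ┃     0   
┃                                  ┃     0   
┃                                  ┃━━━━━━━━━
┃                                  ┃         
┗━━━━━━━━━━━━━━━━━━━━━━━━━━━━━━━━━━┛         
                                             
                                             
                                             
                                             
                                             
                                             
                                             
                                             
                                             
                                             
                                             
                                             
                                             
                                             
                                             


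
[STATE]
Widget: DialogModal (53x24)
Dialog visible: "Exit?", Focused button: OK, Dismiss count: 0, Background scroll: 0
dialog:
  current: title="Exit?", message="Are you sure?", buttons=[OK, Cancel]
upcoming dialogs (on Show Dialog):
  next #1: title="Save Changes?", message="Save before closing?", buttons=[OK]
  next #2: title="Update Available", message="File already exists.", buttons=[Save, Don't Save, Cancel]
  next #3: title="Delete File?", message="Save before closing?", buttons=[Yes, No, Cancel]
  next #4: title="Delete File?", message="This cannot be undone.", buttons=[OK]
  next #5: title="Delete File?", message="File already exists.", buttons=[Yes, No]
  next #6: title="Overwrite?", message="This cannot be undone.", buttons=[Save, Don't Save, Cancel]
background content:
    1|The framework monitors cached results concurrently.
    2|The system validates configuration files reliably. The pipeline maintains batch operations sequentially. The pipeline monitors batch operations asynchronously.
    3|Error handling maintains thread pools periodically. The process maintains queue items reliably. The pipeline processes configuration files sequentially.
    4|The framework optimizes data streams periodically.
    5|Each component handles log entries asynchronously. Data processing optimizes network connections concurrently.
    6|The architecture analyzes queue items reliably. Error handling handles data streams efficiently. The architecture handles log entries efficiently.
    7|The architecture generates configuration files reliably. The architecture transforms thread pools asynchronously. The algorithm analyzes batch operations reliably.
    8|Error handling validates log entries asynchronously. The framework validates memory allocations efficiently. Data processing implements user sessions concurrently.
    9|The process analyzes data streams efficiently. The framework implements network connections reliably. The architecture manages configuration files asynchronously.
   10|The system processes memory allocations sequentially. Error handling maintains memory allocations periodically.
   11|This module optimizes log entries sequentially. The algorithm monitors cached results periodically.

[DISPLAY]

The framework monitors cached results concurrently.  
The system validates configuration files reliably. Th
Error handling maintains thread pools periodically. T
The framework optimizes data streams periodically.   
Each component handles log entries asynchronously. Da
The architecture analyzes queue items reliably. Error
The architecture generates configuration files reliab
Error handling validates log entries asynchronously. 
The process analyzes data streams efficiently. The fr
The system process┌───────────────┐ions sequentially.
This module optimi│     Exit?     │equentially. The a
                  │ Are you sure? │                  
                  │ [OK]  Cancel  │                  
                  └───────────────┘                  
                                                     
                                                     
                                                     
                                                     
                                                     
                                                     
                                                     
                                                     
                                                     
                                                     


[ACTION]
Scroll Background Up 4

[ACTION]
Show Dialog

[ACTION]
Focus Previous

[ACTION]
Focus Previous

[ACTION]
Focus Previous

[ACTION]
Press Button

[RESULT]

The framework monitors cached results concurrently.  
The system validates configuration files reliably. Th
Error handling maintains thread pools periodically. T
The framework optimizes data streams periodically.   
Each component handles log entries asynchronously. Da
The architecture analyzes queue items reliably. Error
The architecture generates configuration files reliab
Error handling validates log entries asynchronously. 
The process analyzes data streams efficiently. The fr
The system processes memory allocations sequentially.
This module optimizes log entries sequentially. The a
                                                     
                                                     
                                                     
                                                     
                                                     
                                                     
                                                     
                                                     
                                                     
                                                     
                                                     
                                                     
                                                     


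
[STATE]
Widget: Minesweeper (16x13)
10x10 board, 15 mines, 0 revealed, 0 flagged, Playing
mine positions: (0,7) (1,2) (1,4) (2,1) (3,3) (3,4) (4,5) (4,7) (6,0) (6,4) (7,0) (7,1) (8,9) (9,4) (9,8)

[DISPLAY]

■■■■■■■■■■      
■■■■■■■■■■      
■■■■■■■■■■      
■■■■■■■■■■      
■■■■■■■■■■      
■■■■■■■■■■      
■■■■■■■■■■      
■■■■■■■■■■      
■■■■■■■■■■      
■■■■■■■■■■      
                
                
                


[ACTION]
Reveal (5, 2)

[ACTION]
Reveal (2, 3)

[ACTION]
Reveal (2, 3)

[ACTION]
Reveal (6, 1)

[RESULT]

■■■■■■■■■■      
■■■■■■■■■■      
■■■4■■■■■■      
112■■■■■■■      
  12■■■■■■      
11 1■■■■■■      
■311■■■■■■      
■■■■■■■■■■      
■■■■■■■■■■      
■■■■■■■■■■      
                
                
                


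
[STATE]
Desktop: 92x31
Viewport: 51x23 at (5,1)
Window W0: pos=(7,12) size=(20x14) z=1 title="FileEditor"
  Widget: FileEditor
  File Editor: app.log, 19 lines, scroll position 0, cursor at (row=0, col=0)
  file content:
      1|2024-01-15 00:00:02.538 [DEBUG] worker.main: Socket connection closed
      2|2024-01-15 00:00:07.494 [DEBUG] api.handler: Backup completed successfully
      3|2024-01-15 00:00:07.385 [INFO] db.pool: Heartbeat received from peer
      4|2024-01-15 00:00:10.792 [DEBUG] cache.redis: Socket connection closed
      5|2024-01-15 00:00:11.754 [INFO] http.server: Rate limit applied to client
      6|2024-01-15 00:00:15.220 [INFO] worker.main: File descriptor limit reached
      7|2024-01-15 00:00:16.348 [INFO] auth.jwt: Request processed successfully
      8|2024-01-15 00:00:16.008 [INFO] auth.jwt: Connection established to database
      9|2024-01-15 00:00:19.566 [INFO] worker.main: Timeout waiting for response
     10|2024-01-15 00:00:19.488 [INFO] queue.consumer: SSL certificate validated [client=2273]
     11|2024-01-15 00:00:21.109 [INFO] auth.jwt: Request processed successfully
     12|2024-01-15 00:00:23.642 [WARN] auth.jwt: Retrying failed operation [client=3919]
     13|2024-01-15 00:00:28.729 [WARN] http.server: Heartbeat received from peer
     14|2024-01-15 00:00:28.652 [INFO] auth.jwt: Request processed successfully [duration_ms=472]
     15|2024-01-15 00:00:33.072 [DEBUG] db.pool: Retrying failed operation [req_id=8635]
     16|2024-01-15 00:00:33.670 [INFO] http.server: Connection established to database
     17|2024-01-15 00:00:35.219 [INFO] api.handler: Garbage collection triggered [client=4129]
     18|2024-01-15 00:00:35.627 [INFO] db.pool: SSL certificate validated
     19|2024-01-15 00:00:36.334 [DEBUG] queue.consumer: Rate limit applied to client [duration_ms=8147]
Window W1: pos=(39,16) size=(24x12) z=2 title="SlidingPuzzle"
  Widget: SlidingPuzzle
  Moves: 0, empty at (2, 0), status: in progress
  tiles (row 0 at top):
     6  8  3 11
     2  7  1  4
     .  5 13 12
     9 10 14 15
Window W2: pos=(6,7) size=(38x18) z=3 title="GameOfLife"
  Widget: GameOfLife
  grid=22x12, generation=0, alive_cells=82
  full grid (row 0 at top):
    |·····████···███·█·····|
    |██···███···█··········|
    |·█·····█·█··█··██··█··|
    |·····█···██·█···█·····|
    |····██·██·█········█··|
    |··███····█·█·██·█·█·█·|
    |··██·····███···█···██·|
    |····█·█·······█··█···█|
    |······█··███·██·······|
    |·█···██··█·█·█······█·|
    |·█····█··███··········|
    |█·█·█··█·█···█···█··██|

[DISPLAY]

                                                   
                                                   
                                                   
                                                   
                                                   
                                                   
 ┏━━━━━━━━━━━━━━━━━━━━━━━━━━━━━━━━━━━━┓            
 ┃ GameOfLife                         ┃            
 ┠────────────────────────────────────┨            
 ┃Gen: 0                              ┃            
 ┃·····████···███·█·····              ┃            
 ┃██···███···█··········              ┃            
 ┃·█·····█·█··█··██··█··              ┃            
 ┃·····█···██·█···█·····              ┃            
 ┃····██·██·█········█··              ┃            
 ┃··███····█·█·██·█·█·█·              ┃━━━━━━━━━━━━
 ┃··██·····███···█···██·              ┃dingPuzzle  
 ┃····█·█·······█··█···█              ┃────────────
 ┃······█··███·██·······              ┃─┬────┬────┬
 ┃·█···██··█·█·█······█·              ┃ │  8 │  3 │
 ┃·█····█··███··········              ┃─┼────┼────┼
 ┃█·█·█··█·█···█···█··██              ┃ │  7 │  1 │
 ┃                                    ┃─┼────┼────┼


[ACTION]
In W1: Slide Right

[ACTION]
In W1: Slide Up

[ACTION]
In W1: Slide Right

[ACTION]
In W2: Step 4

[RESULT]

                                                   
                                                   
                                                   
                                                   
                                                   
                                                   
 ┏━━━━━━━━━━━━━━━━━━━━━━━━━━━━━━━━━━━━┓            
 ┃ GameOfLife                         ┃            
 ┠────────────────────────────────────┨            
 ┃Gen: 4                              ┃            
 ┃··········█████·······              ┃            
 ┃██··██·██████·········              ┃            
 ┃██··█········█···█····              ┃            
 ┃····█····█···██·······              ┃            
 ┃···█····███·····████··              ┃            
 ┃···█···█·██·········█·              ┃━━━━━━━━━━━━
 ┃···█··█··········█···█              ┃dingPuzzle  
 ┃·····█···········█···█              ┃────────────
 ┃·█·██·············███·              ┃─┬────┬────┬
 ┃·█·███················              ┃ │  8 │  3 │
 ┃█·██·█····█···········              ┃─┼────┼────┼
 ┃······················              ┃ │  7 │  1 │
 ┃                                    ┃─┼────┼────┼


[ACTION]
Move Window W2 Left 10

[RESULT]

                                                   
                                                   
                                                   
                                                   
                                                   
                                                   
━━━━━━━━━━━━━━━━━━━━━━━━━━━━━━━━┓                  
eOfLife                         ┃                  
────────────────────────────────┨                  
 4                              ┃                  
······█████·······              ┃                  
██·██████·········              ┃                  
█········█···█····              ┃                  
█····█···██·······              ┃                  
····███·····████··              ┃                  
···█·██·········█·              ┃ ┏━━━━━━━━━━━━━━━━
··█··········█···█              ┃ ┃ SlidingPuzzle  
·█···········█···█              ┃ ┠────────────────
█·············███·              ┃ ┃┌────┬────┬────┬
██················              ┃ ┃│  6 │  8 │  3 │
·█····█···········              ┃ ┃├────┼────┼────┼
··················              ┃ ┃│  2 │  7 │  1 │
                                ┃ ┃├────┼────┼────┼
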